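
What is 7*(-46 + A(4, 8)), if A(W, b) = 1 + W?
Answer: -287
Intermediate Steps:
7*(-46 + A(4, 8)) = 7*(-46 + (1 + 4)) = 7*(-46 + 5) = 7*(-41) = -287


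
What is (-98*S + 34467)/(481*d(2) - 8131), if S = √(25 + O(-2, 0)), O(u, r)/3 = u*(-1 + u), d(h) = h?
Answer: -34467/7169 + 98*√43/7169 ≈ -4.7181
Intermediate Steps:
O(u, r) = 3*u*(-1 + u) (O(u, r) = 3*(u*(-1 + u)) = 3*u*(-1 + u))
S = √43 (S = √(25 + 3*(-2)*(-1 - 2)) = √(25 + 3*(-2)*(-3)) = √(25 + 18) = √43 ≈ 6.5574)
(-98*S + 34467)/(481*d(2) - 8131) = (-98*√43 + 34467)/(481*2 - 8131) = (34467 - 98*√43)/(962 - 8131) = (34467 - 98*√43)/(-7169) = (34467 - 98*√43)*(-1/7169) = -34467/7169 + 98*√43/7169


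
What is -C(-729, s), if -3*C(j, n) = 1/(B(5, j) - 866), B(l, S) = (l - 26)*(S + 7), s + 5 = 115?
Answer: 1/42888 ≈ 2.3317e-5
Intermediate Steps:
s = 110 (s = -5 + 115 = 110)
B(l, S) = (-26 + l)*(7 + S)
C(j, n) = -1/(3*(-1013 - 21*j)) (C(j, n) = -1/(3*((-182 - 26*j + 7*5 + j*5) - 866)) = -1/(3*((-182 - 26*j + 35 + 5*j) - 866)) = -1/(3*((-147 - 21*j) - 866)) = -1/(3*(-1013 - 21*j)))
-C(-729, s) = -1/(3*(1013 + 21*(-729))) = -1/(3*(1013 - 15309)) = -1/(3*(-14296)) = -(-1)/(3*14296) = -1*(-1/42888) = 1/42888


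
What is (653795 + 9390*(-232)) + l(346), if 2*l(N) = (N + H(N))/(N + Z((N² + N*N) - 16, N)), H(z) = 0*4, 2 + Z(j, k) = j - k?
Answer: -365030934417/239414 ≈ -1.5247e+6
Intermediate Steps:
Z(j, k) = -2 + j - k (Z(j, k) = -2 + (j - k) = -2 + j - k)
H(z) = 0
l(N) = N/(2*(-18 + 2*N²)) (l(N) = ((N + 0)/(N + (-2 + ((N² + N*N) - 16) - N)))/2 = (N/(N + (-2 + ((N² + N²) - 16) - N)))/2 = (N/(N + (-2 + (2*N² - 16) - N)))/2 = (N/(N + (-2 + (-16 + 2*N²) - N)))/2 = (N/(N + (-18 - N + 2*N²)))/2 = (N/(-18 + 2*N²))/2 = N/(2*(-18 + 2*N²)))
(653795 + 9390*(-232)) + l(346) = (653795 + 9390*(-232)) + (¼)*346/(-9 + 346²) = (653795 - 2178480) + (¼)*346/(-9 + 119716) = -1524685 + (¼)*346/119707 = -1524685 + (¼)*346*(1/119707) = -1524685 + 173/239414 = -365030934417/239414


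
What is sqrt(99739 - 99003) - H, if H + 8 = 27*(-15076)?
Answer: 407060 + 4*sqrt(46) ≈ 4.0709e+5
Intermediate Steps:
H = -407060 (H = -8 + 27*(-15076) = -8 - 407052 = -407060)
sqrt(99739 - 99003) - H = sqrt(99739 - 99003) - 1*(-407060) = sqrt(736) + 407060 = 4*sqrt(46) + 407060 = 407060 + 4*sqrt(46)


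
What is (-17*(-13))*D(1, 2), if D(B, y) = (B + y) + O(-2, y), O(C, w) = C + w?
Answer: 663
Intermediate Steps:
D(B, y) = -2 + B + 2*y (D(B, y) = (B + y) + (-2 + y) = -2 + B + 2*y)
(-17*(-13))*D(1, 2) = (-17*(-13))*(-2 + 1 + 2*2) = 221*(-2 + 1 + 4) = 221*3 = 663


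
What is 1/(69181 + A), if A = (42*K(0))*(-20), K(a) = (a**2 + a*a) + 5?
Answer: 1/64981 ≈ 1.5389e-5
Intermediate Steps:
K(a) = 5 + 2*a**2 (K(a) = (a**2 + a**2) + 5 = 2*a**2 + 5 = 5 + 2*a**2)
A = -4200 (A = (42*(5 + 2*0**2))*(-20) = (42*(5 + 2*0))*(-20) = (42*(5 + 0))*(-20) = (42*5)*(-20) = 210*(-20) = -4200)
1/(69181 + A) = 1/(69181 - 4200) = 1/64981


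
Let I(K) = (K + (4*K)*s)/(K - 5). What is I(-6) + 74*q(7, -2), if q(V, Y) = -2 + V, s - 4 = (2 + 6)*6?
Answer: 484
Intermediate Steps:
s = 52 (s = 4 + (2 + 6)*6 = 4 + 8*6 = 4 + 48 = 52)
I(K) = 209*K/(-5 + K) (I(K) = (K + (4*K)*52)/(K - 5) = (K + 208*K)/(-5 + K) = (209*K)/(-5 + K) = 209*K/(-5 + K))
I(-6) + 74*q(7, -2) = 209*(-6)/(-5 - 6) + 74*(-2 + 7) = 209*(-6)/(-11) + 74*5 = 209*(-6)*(-1/11) + 370 = 114 + 370 = 484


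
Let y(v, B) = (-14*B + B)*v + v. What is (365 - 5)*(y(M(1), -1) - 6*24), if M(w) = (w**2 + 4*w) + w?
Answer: -21600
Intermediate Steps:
M(w) = w**2 + 5*w
y(v, B) = v - 13*B*v (y(v, B) = (-13*B)*v + v = -13*B*v + v = v - 13*B*v)
(365 - 5)*(y(M(1), -1) - 6*24) = (365 - 5)*((1*(5 + 1))*(1 - 13*(-1)) - 6*24) = 360*((1*6)*(1 + 13) - 144) = 360*(6*14 - 144) = 360*(84 - 144) = 360*(-60) = -21600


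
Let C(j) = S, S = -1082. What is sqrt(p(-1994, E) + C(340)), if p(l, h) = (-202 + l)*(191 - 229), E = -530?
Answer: sqrt(82366) ≈ 286.99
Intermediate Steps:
p(l, h) = 7676 - 38*l (p(l, h) = (-202 + l)*(-38) = 7676 - 38*l)
C(j) = -1082
sqrt(p(-1994, E) + C(340)) = sqrt((7676 - 38*(-1994)) - 1082) = sqrt((7676 + 75772) - 1082) = sqrt(83448 - 1082) = sqrt(82366)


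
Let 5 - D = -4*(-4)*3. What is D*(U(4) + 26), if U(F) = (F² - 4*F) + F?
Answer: -1290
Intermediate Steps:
U(F) = F² - 3*F
D = -43 (D = 5 - (-4*(-4))*3 = 5 - 16*3 = 5 - 1*48 = 5 - 48 = -43)
D*(U(4) + 26) = -43*(4*(-3 + 4) + 26) = -43*(4*1 + 26) = -43*(4 + 26) = -43*30 = -1290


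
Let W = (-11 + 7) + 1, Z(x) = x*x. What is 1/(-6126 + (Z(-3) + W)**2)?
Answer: -1/6090 ≈ -0.00016420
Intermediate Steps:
Z(x) = x**2
W = -3 (W = -4 + 1 = -3)
1/(-6126 + (Z(-3) + W)**2) = 1/(-6126 + ((-3)**2 - 3)**2) = 1/(-6126 + (9 - 3)**2) = 1/(-6126 + 6**2) = 1/(-6126 + 36) = 1/(-6090) = -1/6090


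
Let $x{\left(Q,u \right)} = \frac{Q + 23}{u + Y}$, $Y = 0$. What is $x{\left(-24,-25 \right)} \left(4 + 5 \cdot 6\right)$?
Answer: $\frac{34}{25} \approx 1.36$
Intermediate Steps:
$x{\left(Q,u \right)} = \frac{23 + Q}{u}$ ($x{\left(Q,u \right)} = \frac{Q + 23}{u + 0} = \frac{23 + Q}{u}$)
$x{\left(-24,-25 \right)} \left(4 + 5 \cdot 6\right) = \frac{23 - 24}{-25} \left(4 + 5 \cdot 6\right) = \left(- \frac{1}{25}\right) \left(-1\right) \left(4 + 30\right) = \frac{1}{25} \cdot 34 = \frac{34}{25}$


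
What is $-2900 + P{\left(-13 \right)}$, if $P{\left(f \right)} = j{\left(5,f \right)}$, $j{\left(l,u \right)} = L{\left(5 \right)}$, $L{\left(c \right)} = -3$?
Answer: $-2903$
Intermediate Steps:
$j{\left(l,u \right)} = -3$
$P{\left(f \right)} = -3$
$-2900 + P{\left(-13 \right)} = -2900 - 3 = -2903$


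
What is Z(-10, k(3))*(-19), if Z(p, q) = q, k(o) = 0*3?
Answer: 0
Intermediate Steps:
k(o) = 0
Z(-10, k(3))*(-19) = 0*(-19) = 0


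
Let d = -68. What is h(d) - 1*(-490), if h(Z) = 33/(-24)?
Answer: 3909/8 ≈ 488.63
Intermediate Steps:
h(Z) = -11/8 (h(Z) = 33*(-1/24) = -11/8)
h(d) - 1*(-490) = -11/8 - 1*(-490) = -11/8 + 490 = 3909/8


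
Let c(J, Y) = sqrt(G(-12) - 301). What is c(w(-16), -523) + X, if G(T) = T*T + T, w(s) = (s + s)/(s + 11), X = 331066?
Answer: 331066 + 13*I ≈ 3.3107e+5 + 13.0*I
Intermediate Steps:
w(s) = 2*s/(11 + s) (w(s) = (2*s)/(11 + s) = 2*s/(11 + s))
G(T) = T + T**2 (G(T) = T**2 + T = T + T**2)
c(J, Y) = 13*I (c(J, Y) = sqrt(-12*(1 - 12) - 301) = sqrt(-12*(-11) - 301) = sqrt(132 - 301) = sqrt(-169) = 13*I)
c(w(-16), -523) + X = 13*I + 331066 = 331066 + 13*I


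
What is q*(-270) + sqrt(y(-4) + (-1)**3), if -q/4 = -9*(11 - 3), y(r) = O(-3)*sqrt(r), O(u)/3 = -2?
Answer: -77760 + sqrt(-1 - 12*I) ≈ -77758.0 - 2.5536*I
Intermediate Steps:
O(u) = -6 (O(u) = 3*(-2) = -6)
y(r) = -6*sqrt(r)
q = 288 (q = -(-36)*(11 - 3) = -(-36)*8 = -4*(-72) = 288)
q*(-270) + sqrt(y(-4) + (-1)**3) = 288*(-270) + sqrt(-12*I + (-1)**3) = -77760 + sqrt(-12*I - 1) = -77760 + sqrt(-1 - 12*I)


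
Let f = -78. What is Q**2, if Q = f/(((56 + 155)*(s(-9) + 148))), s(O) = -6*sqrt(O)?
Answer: 8205795/1374819565729 + 2025972*I/1374819565729 ≈ 5.9686e-6 + 1.4736e-6*I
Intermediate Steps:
Q = -39*(31228 + 3798*I)/494806394 (Q = -78*1/((56 + 155)*(-18*I + 148)) = -78*1/(211*(-18*I + 148)) = -(2886/1172527 + 351*I/1172527) = -78*(31228 + 3798*I)/989612788 = -39*(31228 + 3798*I)/494806394 ≈ -0.0024614 - 0.00029935*I)
Q**2 = (-2886/1172527 - 351*I/1172527)**2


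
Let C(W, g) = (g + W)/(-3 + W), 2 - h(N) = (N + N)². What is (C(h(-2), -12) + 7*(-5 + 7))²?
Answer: 69696/289 ≈ 241.16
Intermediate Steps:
h(N) = 2 - 4*N² (h(N) = 2 - (N + N)² = 2 - (2*N)² = 2 - 4*N²)
C(W, g) = (W + g)/(-3 + W)
(C(h(-2), -12) + 7*(-5 + 7))² = (((2 - 4*(-2)²) - 12)/(-3 + (2 - 4*(-2)²)) + 7*(-5 + 7))² = (((2 - 4*4) - 12)/(-3 + (2 - 4*4)) + 7*2)² = (((2 - 16) - 12)/(-3 + (2 - 16)) + 14)² = ((-14 - 12)/(-3 - 14) + 14)² = (-26/(-17) + 14)² = (-1/17*(-26) + 14)² = (26/17 + 14)² = (264/17)² = 69696/289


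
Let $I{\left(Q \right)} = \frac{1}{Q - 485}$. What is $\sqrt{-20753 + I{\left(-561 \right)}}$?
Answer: $\frac{i \sqrt{22706190394}}{1046} \approx 144.06 i$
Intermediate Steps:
$I{\left(Q \right)} = \frac{1}{-485 + Q}$
$\sqrt{-20753 + I{\left(-561 \right)}} = \sqrt{-20753 + \frac{1}{-485 - 561}} = \sqrt{-20753 + \frac{1}{-1046}} = \sqrt{-20753 - \frac{1}{1046}} = \sqrt{- \frac{21707639}{1046}} = \frac{i \sqrt{22706190394}}{1046}$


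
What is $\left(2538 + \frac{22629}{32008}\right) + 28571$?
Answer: $\frac{995759501}{32008} \approx 31110.0$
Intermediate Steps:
$\left(2538 + \frac{22629}{32008}\right) + 28571 = \frac{81258933}{32008} + 28571 = \frac{995759501}{32008}$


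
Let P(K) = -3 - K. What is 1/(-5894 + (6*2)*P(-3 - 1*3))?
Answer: -1/5858 ≈ -0.00017071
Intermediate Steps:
1/(-5894 + (6*2)*P(-3 - 1*3)) = 1/(-5894 + (6*2)*(-3 - (-3 - 1*3))) = 1/(-5894 + 12*(-3 - (-3 - 3))) = 1/(-5894 + 12*(-3 - 1*(-6))) = 1/(-5894 + 12*(-3 + 6)) = 1/(-5894 + 12*3) = 1/(-5894 + 36) = 1/(-5858) = -1/5858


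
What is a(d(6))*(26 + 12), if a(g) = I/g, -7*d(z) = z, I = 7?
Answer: -931/3 ≈ -310.33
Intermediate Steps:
d(z) = -z/7
a(g) = 7/g
a(d(6))*(26 + 12) = (7/((-⅐*6)))*(26 + 12) = (7/(-6/7))*38 = (7*(-7/6))*38 = -49/6*38 = -931/3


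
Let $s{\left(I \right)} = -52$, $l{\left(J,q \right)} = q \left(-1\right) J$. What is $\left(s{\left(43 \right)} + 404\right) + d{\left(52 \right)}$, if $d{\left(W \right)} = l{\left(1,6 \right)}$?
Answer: $346$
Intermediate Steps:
$l{\left(J,q \right)} = - J q$ ($l{\left(J,q \right)} = - q J = - J q$)
$d{\left(W \right)} = -6$ ($d{\left(W \right)} = \left(-1\right) 1 \cdot 6 = -6$)
$\left(s{\left(43 \right)} + 404\right) + d{\left(52 \right)} = \left(-52 + 404\right) - 6 = 352 - 6 = 346$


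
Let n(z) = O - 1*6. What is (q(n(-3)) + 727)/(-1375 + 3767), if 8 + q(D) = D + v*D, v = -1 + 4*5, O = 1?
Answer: 619/2392 ≈ 0.25878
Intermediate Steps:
n(z) = -5 (n(z) = 1 - 1*6 = 1 - 6 = -5)
v = 19 (v = -1 + 20 = 19)
q(D) = -8 + 20*D (q(D) = -8 + (D + 19*D) = -8 + 20*D)
(q(n(-3)) + 727)/(-1375 + 3767) = ((-8 + 20*(-5)) + 727)/(-1375 + 3767) = ((-8 - 100) + 727)/2392 = (-108 + 727)*(1/2392) = 619*(1/2392) = 619/2392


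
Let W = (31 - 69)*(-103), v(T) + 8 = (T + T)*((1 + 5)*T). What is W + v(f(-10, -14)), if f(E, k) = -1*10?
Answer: 5106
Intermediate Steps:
f(E, k) = -10
v(T) = -8 + 12*T² (v(T) = -8 + (T + T)*((1 + 5)*T) = -8 + (2*T)*(6*T) = -8 + 12*T²)
W = 3914 (W = -38*(-103) = 3914)
W + v(f(-10, -14)) = 3914 + (-8 + 12*(-10)²) = 3914 + (-8 + 12*100) = 3914 + (-8 + 1200) = 3914 + 1192 = 5106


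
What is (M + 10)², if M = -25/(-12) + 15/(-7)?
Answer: 697225/7056 ≈ 98.813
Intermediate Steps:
M = -5/84 (M = -25*(-1/12) + 15*(-⅐) = 25/12 - 15/7 = -5/84 ≈ -0.059524)
(M + 10)² = (-5/84 + 10)² = (835/84)² = 697225/7056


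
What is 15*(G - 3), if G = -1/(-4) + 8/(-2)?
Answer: -405/4 ≈ -101.25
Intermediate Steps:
G = -15/4 (G = -1*(-¼) + 8*(-½) = ¼ - 4 = -15/4 ≈ -3.7500)
15*(G - 3) = 15*(-15/4 - 3) = 15*(-27/4) = -405/4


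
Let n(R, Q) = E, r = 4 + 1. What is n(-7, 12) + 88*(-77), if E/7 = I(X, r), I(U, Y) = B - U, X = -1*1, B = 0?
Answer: -6769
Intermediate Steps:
r = 5
X = -1
I(U, Y) = -U (I(U, Y) = 0 - U = -U)
E = 7 (E = 7*(-1*(-1)) = 7*1 = 7)
n(R, Q) = 7
n(-7, 12) + 88*(-77) = 7 + 88*(-77) = 7 - 6776 = -6769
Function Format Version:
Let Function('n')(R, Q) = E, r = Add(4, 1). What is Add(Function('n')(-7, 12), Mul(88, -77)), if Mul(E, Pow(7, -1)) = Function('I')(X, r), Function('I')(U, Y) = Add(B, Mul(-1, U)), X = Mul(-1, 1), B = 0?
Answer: -6769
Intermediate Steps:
r = 5
X = -1
Function('I')(U, Y) = Mul(-1, U) (Function('I')(U, Y) = Add(0, Mul(-1, U)) = Mul(-1, U))
E = 7 (E = Mul(7, Mul(-1, -1)) = Mul(7, 1) = 7)
Function('n')(R, Q) = 7
Add(Function('n')(-7, 12), Mul(88, -77)) = Add(7, Mul(88, -77)) = Add(7, -6776) = -6769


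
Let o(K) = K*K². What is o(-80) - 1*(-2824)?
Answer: -509176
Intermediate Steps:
o(K) = K³
o(-80) - 1*(-2824) = (-80)³ - 1*(-2824) = -512000 + 2824 = -509176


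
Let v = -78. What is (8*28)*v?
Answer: -17472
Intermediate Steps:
(8*28)*v = (8*28)*(-78) = 224*(-78) = -17472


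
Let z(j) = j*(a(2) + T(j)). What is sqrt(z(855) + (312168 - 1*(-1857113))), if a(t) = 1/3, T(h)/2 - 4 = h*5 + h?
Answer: sqrt(10948706) ≈ 3308.9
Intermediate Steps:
T(h) = 8 + 12*h (T(h) = 8 + 2*(h*5 + h) = 8 + 2*(5*h + h) = 8 + 2*(6*h) = 8 + 12*h)
a(t) = 1/3
z(j) = j*(25/3 + 12*j) (z(j) = j*(1/3 + (8 + 12*j)) = j*(25/3 + 12*j))
sqrt(z(855) + (312168 - 1*(-1857113))) = sqrt((1/3)*855*(25 + 36*855) + (312168 - 1*(-1857113))) = sqrt((1/3)*855*(25 + 30780) + (312168 + 1857113)) = sqrt((1/3)*855*30805 + 2169281) = sqrt(8779425 + 2169281) = sqrt(10948706)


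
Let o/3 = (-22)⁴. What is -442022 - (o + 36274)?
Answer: -1181064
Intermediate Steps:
o = 702768 (o = 3*(-22)⁴ = 3*234256 = 702768)
-442022 - (o + 36274) = -442022 - (702768 + 36274) = -442022 - 1*739042 = -442022 - 739042 = -1181064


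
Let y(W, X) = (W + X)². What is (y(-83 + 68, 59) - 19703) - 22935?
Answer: -40702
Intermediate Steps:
(y(-83 + 68, 59) - 19703) - 22935 = (((-83 + 68) + 59)² - 19703) - 22935 = ((-15 + 59)² - 19703) - 22935 = (44² - 19703) - 22935 = (1936 - 19703) - 22935 = -17767 - 22935 = -40702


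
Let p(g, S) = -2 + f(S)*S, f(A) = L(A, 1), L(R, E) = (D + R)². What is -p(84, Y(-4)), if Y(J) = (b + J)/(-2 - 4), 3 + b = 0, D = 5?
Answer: -9151/216 ≈ -42.366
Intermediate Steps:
b = -3 (b = -3 + 0 = -3)
L(R, E) = (5 + R)²
f(A) = (5 + A)²
Y(J) = ½ - J/6 (Y(J) = (-3 + J)/(-2 - 4) = (-3 + J)/(-6) = (-3 + J)*(-⅙) = ½ - J/6)
p(g, S) = -2 + S*(5 + S)² (p(g, S) = -2 + (5 + S)²*S = -2 + S*(5 + S)²)
-p(84, Y(-4)) = -(-2 + (½ - ⅙*(-4))*(5 + (½ - ⅙*(-4)))²) = -(-2 + (½ + ⅔)*(5 + (½ + ⅔))²) = -(-2 + 7*(5 + 7/6)²/6) = -(-2 + 7*(37/6)²/6) = -(-2 + (7/6)*(1369/36)) = -(-2 + 9583/216) = -1*9151/216 = -9151/216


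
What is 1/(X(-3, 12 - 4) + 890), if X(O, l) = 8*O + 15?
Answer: 1/881 ≈ 0.0011351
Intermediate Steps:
X(O, l) = 15 + 8*O
1/(X(-3, 12 - 4) + 890) = 1/((15 + 8*(-3)) + 890) = 1/((15 - 24) + 890) = 1/(-9 + 890) = 1/881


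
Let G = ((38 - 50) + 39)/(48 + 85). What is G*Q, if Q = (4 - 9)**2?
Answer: 675/133 ≈ 5.0752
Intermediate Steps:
Q = 25 (Q = (-5)**2 = 25)
G = 27/133 (G = (-12 + 39)/133 = 27*(1/133) = 27/133 ≈ 0.20301)
G*Q = (27/133)*25 = 675/133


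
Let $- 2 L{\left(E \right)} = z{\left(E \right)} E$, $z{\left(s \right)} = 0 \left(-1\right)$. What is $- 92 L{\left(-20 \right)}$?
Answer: $0$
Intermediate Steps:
$z{\left(s \right)} = 0$
$L{\left(E \right)} = 0$ ($L{\left(E \right)} = - \frac{0 E}{2} = \left(- \frac{1}{2}\right) 0 = 0$)
$- 92 L{\left(-20 \right)} = \left(-92\right) 0 = 0$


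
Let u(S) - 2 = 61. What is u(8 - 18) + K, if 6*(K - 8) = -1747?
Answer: -1321/6 ≈ -220.17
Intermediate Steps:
K = -1699/6 (K = 8 + (1/6)*(-1747) = 8 - 1747/6 = -1699/6 ≈ -283.17)
u(S) = 63 (u(S) = 2 + 61 = 63)
u(8 - 18) + K = 63 - 1699/6 = -1321/6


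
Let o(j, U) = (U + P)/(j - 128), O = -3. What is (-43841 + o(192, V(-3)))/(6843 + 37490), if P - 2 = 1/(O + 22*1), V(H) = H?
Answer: -26655337/26954464 ≈ -0.98890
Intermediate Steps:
P = 39/19 (P = 2 + 1/(-3 + 22*1) = 2 + 1/(-3 + 22) = 2 + 1/19 = 39/19 ≈ 2.0526)
o(j, U) = (39/19 + U)/(-128 + j) (o(j, U) = (U + 39/19)/(j - 128) = (39/19 + U)/(-128 + j))
(-43841 + o(192, V(-3)))/(6843 + 37490) = (-43841 + (39/19 - 3)/(-128 + 192))/(6843 + 37490) = (-43841 - 18/19/64)/44333 = (-43841 + (1/64)*(-18/19))*(1/44333) = (-43841 - 9/608)*(1/44333) = -26655337/608*1/44333 = -26655337/26954464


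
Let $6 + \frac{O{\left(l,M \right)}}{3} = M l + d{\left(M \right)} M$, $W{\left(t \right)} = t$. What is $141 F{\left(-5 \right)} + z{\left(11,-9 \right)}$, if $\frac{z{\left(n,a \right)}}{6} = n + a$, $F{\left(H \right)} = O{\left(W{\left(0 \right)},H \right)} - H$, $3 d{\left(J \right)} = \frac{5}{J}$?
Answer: $-1116$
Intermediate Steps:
$d{\left(J \right)} = \frac{5}{3 J}$ ($d{\left(J \right)} = \frac{5 \frac{1}{J}}{3} = \frac{5}{3 J}$)
$O{\left(l,M \right)} = -13 + 3 M l$ ($O{\left(l,M \right)} = -18 + 3 \left(M l + \frac{5}{3 M} M\right) = -18 + 3 \left(M l + \frac{5}{3}\right) = -18 + 3 \left(\frac{5}{3} + M l\right) = -18 + \left(5 + 3 M l\right) = -13 + 3 M l$)
$F{\left(H \right)} = -13 - H$ ($F{\left(H \right)} = \left(-13 + 3 H 0\right) - H = \left(-13 + 0\right) - H = -13 - H$)
$z{\left(n,a \right)} = 6 a + 6 n$ ($z{\left(n,a \right)} = 6 \left(n + a\right) = 6 \left(a + n\right) = 6 a + 6 n$)
$141 F{\left(-5 \right)} + z{\left(11,-9 \right)} = 141 \left(-13 - -5\right) + \left(6 \left(-9\right) + 6 \cdot 11\right) = 141 \left(-13 + 5\right) + \left(-54 + 66\right) = 141 \left(-8\right) + 12 = -1128 + 12 = -1116$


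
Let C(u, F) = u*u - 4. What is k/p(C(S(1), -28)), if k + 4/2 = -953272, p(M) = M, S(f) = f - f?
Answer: 476637/2 ≈ 2.3832e+5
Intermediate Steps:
S(f) = 0
C(u, F) = -4 + u**2 (C(u, F) = u**2 - 4 = -4 + u**2)
k = -953274 (k = -2 - 953272 = -953274)
k/p(C(S(1), -28)) = -953274/(-4 + 0**2) = -953274/(-4 + 0) = -953274/(-4) = -953274*(-1/4) = 476637/2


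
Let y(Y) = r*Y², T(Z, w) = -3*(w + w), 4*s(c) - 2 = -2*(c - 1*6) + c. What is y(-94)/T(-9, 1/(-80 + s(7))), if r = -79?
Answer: -54621943/6 ≈ -9.1037e+6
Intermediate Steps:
s(c) = 7/2 - c/4 (s(c) = ½ + (-2*(c - 1*6) + c)/4 = ½ + (-2*(c - 6) + c)/4 = ½ + (-2*(-6 + c) + c)/4 = ½ + ((12 - 2*c) + c)/4 = ½ + (12 - c)/4 = ½ + (3 - c/4) = 7/2 - c/4)
T(Z, w) = -6*w
y(Y) = -79*Y²
y(-94)/T(-9, 1/(-80 + s(7))) = (-79*(-94)²)/((-6/(-80 + (7/2 - ¼*7)))) = (-79*8836)/((-6/(-80 + (7/2 - 7/4)))) = -698044/((-6/(-80 + 7/4))) = -698044/((-6/(-313/4))) = -698044/((-6*(-4/313))) = -698044/24/313 = -698044*313/24 = -54621943/6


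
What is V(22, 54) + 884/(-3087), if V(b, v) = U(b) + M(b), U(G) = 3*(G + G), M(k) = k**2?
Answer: 1900708/3087 ≈ 615.71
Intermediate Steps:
U(G) = 6*G (U(G) = 3*(2*G) = 6*G)
V(b, v) = b**2 + 6*b (V(b, v) = 6*b + b**2 = b**2 + 6*b)
V(22, 54) + 884/(-3087) = 22*(6 + 22) + 884/(-3087) = 22*28 + 884*(-1/3087) = 616 - 884/3087 = 1900708/3087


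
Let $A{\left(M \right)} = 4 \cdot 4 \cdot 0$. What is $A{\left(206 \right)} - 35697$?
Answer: $-35697$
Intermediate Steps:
$A{\left(M \right)} = 0$ ($A{\left(M \right)} = 16 \cdot 0 = 0$)
$A{\left(206 \right)} - 35697 = 0 - 35697 = -35697$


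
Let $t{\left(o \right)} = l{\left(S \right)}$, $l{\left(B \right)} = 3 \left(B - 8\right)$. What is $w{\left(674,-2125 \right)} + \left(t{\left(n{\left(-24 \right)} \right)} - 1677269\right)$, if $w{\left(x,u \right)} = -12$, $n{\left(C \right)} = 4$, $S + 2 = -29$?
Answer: $-1677398$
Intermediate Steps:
$S = -31$ ($S = -2 - 29 = -31$)
$l{\left(B \right)} = -24 + 3 B$ ($l{\left(B \right)} = 3 \left(-8 + B\right) = -24 + 3 B$)
$t{\left(o \right)} = -117$ ($t{\left(o \right)} = -24 + 3 \left(-31\right) = -24 - 93 = -117$)
$w{\left(674,-2125 \right)} + \left(t{\left(n{\left(-24 \right)} \right)} - 1677269\right) = -12 - 1677386 = -1677398$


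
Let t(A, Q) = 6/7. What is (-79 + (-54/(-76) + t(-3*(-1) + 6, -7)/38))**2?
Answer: 433430761/70756 ≈ 6125.7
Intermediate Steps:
t(A, Q) = 6/7 (t(A, Q) = 6*(1/7) = 6/7)
(-79 + (-54/(-76) + t(-3*(-1) + 6, -7)/38))**2 = (-79 + (-54/(-76) + (6/7)/38))**2 = (-79 + (-54*(-1/76) + (6/7)*(1/38)))**2 = (-79 + (27/38 + 3/133))**2 = (-79 + 195/266)**2 = (-20819/266)**2 = 433430761/70756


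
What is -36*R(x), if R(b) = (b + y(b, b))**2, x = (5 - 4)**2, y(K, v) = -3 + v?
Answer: -36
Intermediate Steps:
x = 1 (x = 1**2 = 1)
R(b) = (-3 + 2*b)**2 (R(b) = (b + (-3 + b))**2 = (-3 + 2*b)**2)
-36*R(x) = -36*(-3 + 2*1)**2 = -36*(-3 + 2)**2 = -36*(-1)**2 = -36*1 = -36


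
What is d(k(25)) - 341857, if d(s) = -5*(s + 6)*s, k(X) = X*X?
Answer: -2313732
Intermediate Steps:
k(X) = X²
d(s) = -5*s*(6 + s) (d(s) = -5*(6 + s)*s = -5*s*(6 + s))
d(k(25)) - 341857 = -5*25²*(6 + 25²) - 341857 = -5*625*(6 + 625) - 341857 = -5*625*631 - 341857 = -1971875 - 341857 = -2313732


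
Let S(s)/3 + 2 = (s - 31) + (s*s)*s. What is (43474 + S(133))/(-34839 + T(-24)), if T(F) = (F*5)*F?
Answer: -7101685/31959 ≈ -222.21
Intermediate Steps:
T(F) = 5*F² (T(F) = (5*F)*F = 5*F²)
S(s) = -99 + 3*s + 3*s³ (S(s) = -6 + 3*((s - 31) + (s*s)*s) = -6 + 3*((-31 + s) + s²*s) = -6 + 3*((-31 + s) + s³) = -6 + 3*(-31 + s + s³) = -6 + (-93 + 3*s + 3*s³) = -99 + 3*s + 3*s³)
(43474 + S(133))/(-34839 + T(-24)) = (43474 + (-99 + 3*133 + 3*133³))/(-34839 + 5*(-24)²) = (43474 + (-99 + 399 + 3*2352637))/(-34839 + 5*576) = (43474 + (-99 + 399 + 7057911))/(-34839 + 2880) = (43474 + 7058211)/(-31959) = 7101685*(-1/31959) = -7101685/31959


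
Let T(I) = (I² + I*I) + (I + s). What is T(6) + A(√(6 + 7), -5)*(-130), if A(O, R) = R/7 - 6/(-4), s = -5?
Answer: -204/7 ≈ -29.143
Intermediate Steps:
A(O, R) = 3/2 + R/7 (A(O, R) = R*(⅐) - 6*(-¼) = R/7 + 3/2 = 3/2 + R/7)
T(I) = -5 + I + 2*I² (T(I) = (I² + I*I) + (I - 5) = (I² + I²) + (-5 + I) = 2*I² + (-5 + I) = -5 + I + 2*I²)
T(6) + A(√(6 + 7), -5)*(-130) = (-5 + 6 + 2*6²) + (3/2 + (⅐)*(-5))*(-130) = (-5 + 6 + 2*36) + (3/2 - 5/7)*(-130) = (-5 + 6 + 72) + (11/14)*(-130) = 73 - 715/7 = -204/7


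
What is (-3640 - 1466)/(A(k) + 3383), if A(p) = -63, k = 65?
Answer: -2553/1660 ≈ -1.5380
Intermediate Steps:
(-3640 - 1466)/(A(k) + 3383) = (-3640 - 1466)/(-63 + 3383) = -5106/3320 = -5106*1/3320 = -2553/1660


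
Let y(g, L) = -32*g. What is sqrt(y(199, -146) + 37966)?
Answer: sqrt(31598) ≈ 177.76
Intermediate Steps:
sqrt(y(199, -146) + 37966) = sqrt(-32*199 + 37966) = sqrt(-6368 + 37966) = sqrt(31598)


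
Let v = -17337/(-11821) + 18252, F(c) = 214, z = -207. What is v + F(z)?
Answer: 218303923/11821 ≈ 18467.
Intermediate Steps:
v = 215774229/11821 (v = -17337*(-1/11821) + 18252 = 17337/11821 + 18252 = 215774229/11821 ≈ 18253.)
v + F(z) = 215774229/11821 + 214 = 218303923/11821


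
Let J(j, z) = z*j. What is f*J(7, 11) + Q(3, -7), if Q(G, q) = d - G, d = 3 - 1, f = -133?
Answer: -10242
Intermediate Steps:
J(j, z) = j*z
d = 2
Q(G, q) = 2 - G
f*J(7, 11) + Q(3, -7) = -931*11 + (2 - 1*3) = -133*77 + (2 - 3) = -10241 - 1 = -10242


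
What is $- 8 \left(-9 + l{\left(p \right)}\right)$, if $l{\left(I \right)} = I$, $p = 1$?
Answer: $64$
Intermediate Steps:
$- 8 \left(-9 + l{\left(p \right)}\right) = - 8 \left(-9 + 1\right) = \left(-8\right) \left(-8\right) = 64$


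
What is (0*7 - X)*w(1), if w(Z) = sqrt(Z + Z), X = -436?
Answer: 436*sqrt(2) ≈ 616.60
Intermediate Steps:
w(Z) = sqrt(2)*sqrt(Z) (w(Z) = sqrt(2*Z) = sqrt(2)*sqrt(Z))
(0*7 - X)*w(1) = (0*7 - 1*(-436))*(sqrt(2)*sqrt(1)) = (0 + 436)*(sqrt(2)*1) = 436*sqrt(2)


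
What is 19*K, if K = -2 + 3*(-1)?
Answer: -95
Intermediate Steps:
K = -5 (K = -2 - 3 = -5)
19*K = 19*(-5) = -95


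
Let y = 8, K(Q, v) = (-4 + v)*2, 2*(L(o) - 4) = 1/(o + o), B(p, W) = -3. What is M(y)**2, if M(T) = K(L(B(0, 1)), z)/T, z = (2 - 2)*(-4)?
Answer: 1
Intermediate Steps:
z = 0 (z = 0*(-4) = 0)
L(o) = 4 + 1/(4*o) (L(o) = 4 + 1/(2*(o + o)) = 4 + 1/(2*((2*o))) = 4 + (1/(2*o))/2 = 4 + 1/(4*o))
K(Q, v) = -8 + 2*v
M(T) = -8/T (M(T) = (-8 + 2*0)/T = (-8 + 0)/T = -8/T)
M(y)**2 = (-8/8)**2 = (-8*1/8)**2 = (-1)**2 = 1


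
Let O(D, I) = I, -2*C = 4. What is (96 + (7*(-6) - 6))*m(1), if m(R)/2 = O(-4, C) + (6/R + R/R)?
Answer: 480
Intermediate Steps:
C = -2 (C = -1/2*4 = -2)
m(R) = -2 + 12/R (m(R) = 2*(-2 + (6/R + R/R)) = 2*(-2 + (6/R + 1)) = 2*(-2 + (1 + 6/R)) = 2*(-1 + 6/R) = -2 + 12/R)
(96 + (7*(-6) - 6))*m(1) = (96 + (7*(-6) - 6))*(-2 + 12/1) = (96 + (-42 - 6))*(-2 + 12*1) = (96 - 48)*(-2 + 12) = 48*10 = 480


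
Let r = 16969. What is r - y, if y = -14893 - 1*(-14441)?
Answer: 17421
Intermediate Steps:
y = -452 (y = -14893 + 14441 = -452)
r - y = 16969 - 1*(-452) = 16969 + 452 = 17421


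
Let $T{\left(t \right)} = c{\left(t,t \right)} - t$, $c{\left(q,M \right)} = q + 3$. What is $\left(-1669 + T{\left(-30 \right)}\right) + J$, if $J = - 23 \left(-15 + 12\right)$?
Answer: $-1597$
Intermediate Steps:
$c{\left(q,M \right)} = 3 + q$
$T{\left(t \right)} = 3$ ($T{\left(t \right)} = \left(3 + t\right) - t = 3$)
$J = 69$ ($J = \left(-23\right) \left(-3\right) = 69$)
$\left(-1669 + T{\left(-30 \right)}\right) + J = \left(-1669 + 3\right) + 69 = -1666 + 69 = -1597$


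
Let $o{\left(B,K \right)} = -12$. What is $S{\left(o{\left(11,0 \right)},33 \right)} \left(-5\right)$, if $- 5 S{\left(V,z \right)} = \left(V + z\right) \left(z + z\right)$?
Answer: $1386$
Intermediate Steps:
$S{\left(V,z \right)} = - \frac{2 z \left(V + z\right)}{5}$ ($S{\left(V,z \right)} = - \frac{\left(V + z\right) \left(z + z\right)}{5} = - \frac{\left(V + z\right) 2 z}{5} = - \frac{2 z \left(V + z\right)}{5}$)
$S{\left(o{\left(11,0 \right)},33 \right)} \left(-5\right) = \left(- \frac{2}{5}\right) 33 \left(-12 + 33\right) \left(-5\right) = \left(- \frac{2}{5}\right) 33 \cdot 21 \left(-5\right) = \left(- \frac{1386}{5}\right) \left(-5\right) = 1386$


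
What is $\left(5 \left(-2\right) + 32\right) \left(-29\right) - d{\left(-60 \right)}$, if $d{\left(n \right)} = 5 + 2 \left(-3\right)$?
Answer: $-637$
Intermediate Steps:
$d{\left(n \right)} = -1$ ($d{\left(n \right)} = 5 - 6 = -1$)
$\left(5 \left(-2\right) + 32\right) \left(-29\right) - d{\left(-60 \right)} = \left(5 \left(-2\right) + 32\right) \left(-29\right) - -1 = \left(-10 + 32\right) \left(-29\right) + 1 = 22 \left(-29\right) + 1 = -638 + 1 = -637$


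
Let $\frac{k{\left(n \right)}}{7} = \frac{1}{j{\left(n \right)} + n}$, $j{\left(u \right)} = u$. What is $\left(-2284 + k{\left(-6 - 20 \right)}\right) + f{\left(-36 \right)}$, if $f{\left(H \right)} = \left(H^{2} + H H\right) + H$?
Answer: $\frac{14137}{52} \approx 271.87$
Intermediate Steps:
$k{\left(n \right)} = \frac{7}{2 n}$ ($k{\left(n \right)} = \frac{7}{n + n} = \frac{7}{2 n}$)
$f{\left(H \right)} = H + 2 H^{2}$ ($f{\left(H \right)} = \left(H^{2} + H^{2}\right) + H = 2 H^{2} + H = H + 2 H^{2}$)
$\left(-2284 + k{\left(-6 - 20 \right)}\right) + f{\left(-36 \right)} = \left(-2284 + \frac{7}{2 \left(-6 - 20\right)}\right) - 36 \left(1 + 2 \left(-36\right)\right) = \left(-2284 + \frac{7}{2 \left(-26\right)}\right) - 36 \left(1 - 72\right) = \left(-2284 + \frac{7}{2} \left(- \frac{1}{26}\right)\right) - -2556 = \left(-2284 - \frac{7}{52}\right) + 2556 = - \frac{118775}{52} + 2556 = \frac{14137}{52}$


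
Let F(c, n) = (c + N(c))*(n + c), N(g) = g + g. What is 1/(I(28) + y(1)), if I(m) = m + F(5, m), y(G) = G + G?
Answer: 1/525 ≈ 0.0019048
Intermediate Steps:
N(g) = 2*g
F(c, n) = 3*c*(c + n) (F(c, n) = (c + 2*c)*(n + c) = (3*c)*(c + n) = 3*c*(c + n))
y(G) = 2*G
I(m) = 75 + 16*m (I(m) = m + 3*5*(5 + m) = m + (75 + 15*m) = 75 + 16*m)
1/(I(28) + y(1)) = 1/((75 + 16*28) + 2*1) = 1/((75 + 448) + 2) = 1/(523 + 2) = 1/525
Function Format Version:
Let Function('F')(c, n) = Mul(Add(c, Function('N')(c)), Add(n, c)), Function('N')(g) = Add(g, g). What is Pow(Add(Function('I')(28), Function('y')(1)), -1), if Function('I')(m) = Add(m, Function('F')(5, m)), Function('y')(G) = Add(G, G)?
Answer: Rational(1, 525) ≈ 0.0019048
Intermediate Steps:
Function('N')(g) = Mul(2, g)
Function('F')(c, n) = Mul(3, c, Add(c, n)) (Function('F')(c, n) = Mul(Add(c, Mul(2, c)), Add(n, c)) = Mul(Mul(3, c), Add(c, n)) = Mul(3, c, Add(c, n)))
Function('y')(G) = Mul(2, G)
Function('I')(m) = Add(75, Mul(16, m)) (Function('I')(m) = Add(m, Mul(3, 5, Add(5, m))) = Add(m, Add(75, Mul(15, m))) = Add(75, Mul(16, m)))
Pow(Add(Function('I')(28), Function('y')(1)), -1) = Pow(Add(Add(75, Mul(16, 28)), Mul(2, 1)), -1) = Pow(Add(Add(75, 448), 2), -1) = Pow(Add(523, 2), -1) = Pow(525, -1) = Rational(1, 525)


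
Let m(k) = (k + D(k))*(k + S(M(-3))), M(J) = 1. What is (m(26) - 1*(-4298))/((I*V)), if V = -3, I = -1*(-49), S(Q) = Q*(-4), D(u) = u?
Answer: -1814/49 ≈ -37.020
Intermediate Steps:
S(Q) = -4*Q
I = 49
m(k) = 2*k*(-4 + k) (m(k) = (k + k)*(k - 4*1) = (2*k)*(k - 4) = (2*k)*(-4 + k) = 2*k*(-4 + k))
(m(26) - 1*(-4298))/((I*V)) = (2*26*(-4 + 26) - 1*(-4298))/((49*(-3))) = (2*26*22 + 4298)/(-147) = (1144 + 4298)*(-1/147) = 5442*(-1/147) = -1814/49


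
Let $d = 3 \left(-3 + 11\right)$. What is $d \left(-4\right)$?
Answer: $-96$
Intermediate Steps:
$d = 24$ ($d = 3 \cdot 8 = 24$)
$d \left(-4\right) = 24 \left(-4\right) = -96$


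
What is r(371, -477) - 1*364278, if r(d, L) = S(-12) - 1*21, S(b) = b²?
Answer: -364155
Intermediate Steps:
r(d, L) = 123 (r(d, L) = (-12)² - 1*21 = 144 - 21 = 123)
r(371, -477) - 1*364278 = 123 - 1*364278 = 123 - 364278 = -364155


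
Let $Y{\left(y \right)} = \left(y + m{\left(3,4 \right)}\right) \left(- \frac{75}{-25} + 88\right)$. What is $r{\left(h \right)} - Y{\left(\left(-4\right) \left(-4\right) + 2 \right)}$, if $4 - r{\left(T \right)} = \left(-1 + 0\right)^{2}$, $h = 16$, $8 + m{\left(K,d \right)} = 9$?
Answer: $-1726$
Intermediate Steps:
$m{\left(K,d \right)} = 1$ ($m{\left(K,d \right)} = -8 + 9 = 1$)
$r{\left(T \right)} = 3$ ($r{\left(T \right)} = 4 - \left(-1 + 0\right)^{2} = 4 - \left(-1\right)^{2} = 4 - 1 = 3$)
$Y{\left(y \right)} = 91 + 91 y$ ($Y{\left(y \right)} = \left(y + 1\right) \left(- \frac{75}{-25} + 88\right) = \left(1 + y\right) \left(\left(-75\right) \left(- \frac{1}{25}\right) + 88\right) = \left(1 + y\right) \left(3 + 88\right) = \left(1 + y\right) 91 = 91 + 91 y$)
$r{\left(h \right)} - Y{\left(\left(-4\right) \left(-4\right) + 2 \right)} = 3 - \left(91 + 91 \left(\left(-4\right) \left(-4\right) + 2\right)\right) = 3 - \left(91 + 91 \left(16 + 2\right)\right) = 3 - \left(91 + 91 \cdot 18\right) = 3 - \left(91 + 1638\right) = 3 - 1729 = -1726$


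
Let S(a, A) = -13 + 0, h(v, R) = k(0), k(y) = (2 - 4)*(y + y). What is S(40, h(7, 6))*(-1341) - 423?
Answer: 17010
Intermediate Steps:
k(y) = -4*y
h(v, R) = 0 (h(v, R) = -4*0 = 0)
S(a, A) = -13
S(40, h(7, 6))*(-1341) - 423 = -13*(-1341) - 423 = 17433 - 423 = 17010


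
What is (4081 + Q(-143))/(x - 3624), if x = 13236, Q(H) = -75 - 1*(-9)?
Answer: 4015/9612 ≈ 0.41771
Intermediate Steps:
Q(H) = -66 (Q(H) = -75 + 9 = -66)
(4081 + Q(-143))/(x - 3624) = (4081 - 66)/(13236 - 3624) = 4015/9612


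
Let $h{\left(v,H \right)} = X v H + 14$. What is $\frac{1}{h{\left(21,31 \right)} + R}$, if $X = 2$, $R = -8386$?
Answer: $- \frac{1}{7070} \approx -0.00014144$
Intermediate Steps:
$h{\left(v,H \right)} = 14 + 2 H v$ ($h{\left(v,H \right)} = 2 v H + 14 = 2 H v + 14 = 14 + 2 H v$)
$\frac{1}{h{\left(21,31 \right)} + R} = \frac{1}{\left(14 + 2 \cdot 31 \cdot 21\right) - 8386} = \frac{1}{\left(14 + 1302\right) - 8386} = \frac{1}{1316 - 8386} = \frac{1}{-7070} = - \frac{1}{7070}$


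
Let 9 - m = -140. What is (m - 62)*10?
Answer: 870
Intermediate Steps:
m = 149 (m = 9 - 1*(-140) = 9 + 140 = 149)
(m - 62)*10 = (149 - 62)*10 = 87*10 = 870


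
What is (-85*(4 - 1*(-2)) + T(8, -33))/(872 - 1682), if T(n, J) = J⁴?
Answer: -395137/270 ≈ -1463.5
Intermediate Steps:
(-85*(4 - 1*(-2)) + T(8, -33))/(872 - 1682) = (-85*(4 - 1*(-2)) + (-33)⁴)/(872 - 1682) = (-85*(4 + 2) + 1185921)/(-810) = (-85*6 + 1185921)*(-1/810) = (-510 + 1185921)*(-1/810) = 1185411*(-1/810) = -395137/270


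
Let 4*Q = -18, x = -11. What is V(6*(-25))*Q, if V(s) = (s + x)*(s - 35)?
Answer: -268065/2 ≈ -1.3403e+5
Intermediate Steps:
V(s) = (-35 + s)*(-11 + s) (V(s) = (s - 11)*(s - 35) = (-11 + s)*(-35 + s) = (-35 + s)*(-11 + s))
Q = -9/2 (Q = (¼)*(-18) = -9/2 ≈ -4.5000)
V(6*(-25))*Q = (385 + (6*(-25))² - 276*(-25))*(-9/2) = (385 + (-150)² - 46*(-150))*(-9/2) = (385 + 22500 + 6900)*(-9/2) = 29785*(-9/2) = -268065/2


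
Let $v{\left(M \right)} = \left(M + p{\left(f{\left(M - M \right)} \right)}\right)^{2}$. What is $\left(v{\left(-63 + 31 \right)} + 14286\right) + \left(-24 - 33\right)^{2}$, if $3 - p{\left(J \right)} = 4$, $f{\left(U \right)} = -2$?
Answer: $18624$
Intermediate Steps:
$p{\left(J \right)} = -1$ ($p{\left(J \right)} = 3 - 4 = -1$)
$v{\left(M \right)} = \left(-1 + M\right)^{2}$ ($v{\left(M \right)} = \left(M - 1\right)^{2} = \left(-1 + M\right)^{2}$)
$\left(v{\left(-63 + 31 \right)} + 14286\right) + \left(-24 - 33\right)^{2} = \left(\left(-1 + \left(-63 + 31\right)\right)^{2} + 14286\right) + \left(-24 - 33\right)^{2} = \left(\left(-1 - 32\right)^{2} + 14286\right) + \left(-57\right)^{2} = \left(\left(-33\right)^{2} + 14286\right) + 3249 = \left(1089 + 14286\right) + 3249 = 15375 + 3249 = 18624$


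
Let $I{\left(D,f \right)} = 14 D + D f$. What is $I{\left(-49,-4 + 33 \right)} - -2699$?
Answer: $592$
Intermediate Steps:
$I{\left(-49,-4 + 33 \right)} - -2699 = - 49 \left(14 + \left(-4 + 33\right)\right) - -2699 = - 49 \left(14 + 29\right) + 2699 = \left(-49\right) 43 + 2699 = -2107 + 2699 = 592$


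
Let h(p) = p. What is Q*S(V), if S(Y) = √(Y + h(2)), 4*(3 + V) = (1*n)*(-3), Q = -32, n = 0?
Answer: -32*I ≈ -32.0*I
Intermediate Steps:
V = -3 (V = -3 + ((1*0)*(-3))/4 = -3 + (0*(-3))/4 = -3 + (¼)*0 = -3 + 0 = -3)
S(Y) = √(2 + Y) (S(Y) = √(Y + 2) = √(2 + Y))
Q*S(V) = -32*√(2 - 3) = -32*I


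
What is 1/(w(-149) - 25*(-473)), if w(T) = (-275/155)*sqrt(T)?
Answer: 41323/488646114 + 31*I*sqrt(149)/2443230570 ≈ 8.4566e-5 + 1.5488e-7*I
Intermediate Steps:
w(T) = -55*sqrt(T)/31 (w(T) = (-275*1/155)*sqrt(T) = -55*sqrt(T)/31)
1/(w(-149) - 25*(-473)) = 1/(-55*I*sqrt(149)/31 - 25*(-473)) = 1/(-55*I*sqrt(149)/31 + 11825) = 1/(11825 - 55*I*sqrt(149)/31)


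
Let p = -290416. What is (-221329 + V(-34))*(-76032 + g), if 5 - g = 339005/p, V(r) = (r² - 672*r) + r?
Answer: 4357512694162493/290416 ≈ 1.5004e+10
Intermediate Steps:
V(r) = r² - 671*r
g = 1791085/290416 (g = 5 - 339005/(-290416) = 5 - 339005*(-1)/290416 = 5 - 1*(-339005/290416) = 5 + 339005/290416 = 1791085/290416 ≈ 6.1673)
(-221329 + V(-34))*(-76032 + g) = (-221329 - 34*(-671 - 34))*(-76032 + 1791085/290416) = (-221329 - 34*(-705))*(-22079118227/290416) = (-221329 + 23970)*(-22079118227/290416) = -197359*(-22079118227/290416) = 4357512694162493/290416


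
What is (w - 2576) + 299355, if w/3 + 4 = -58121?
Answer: 122404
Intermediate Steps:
w = -174375 (w = -12 + 3*(-58121) = -12 - 174363 = -174375)
(w - 2576) + 299355 = (-174375 - 2576) + 299355 = -176951 + 299355 = 122404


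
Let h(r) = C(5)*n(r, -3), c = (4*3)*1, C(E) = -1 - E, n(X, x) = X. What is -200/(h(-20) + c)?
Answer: -50/33 ≈ -1.5152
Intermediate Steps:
c = 12 (c = 12*1 = 12)
h(r) = -6*r (h(r) = (-1 - 1*5)*r = (-1 - 5)*r = -6*r)
-200/(h(-20) + c) = -200/(-6*(-20) + 12) = -200/(120 + 12) = -200/132 = -200*1/132 = -50/33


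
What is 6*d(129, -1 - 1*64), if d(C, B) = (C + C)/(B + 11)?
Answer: -86/3 ≈ -28.667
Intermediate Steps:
d(C, B) = 2*C/(11 + B) (d(C, B) = (2*C)/(11 + B) = 2*C/(11 + B))
6*d(129, -1 - 1*64) = 6*(2*129/(11 + (-1 - 1*64))) = 6*(2*129/(11 + (-1 - 64))) = 6*(2*129/(11 - 65)) = 6*(2*129/(-54)) = 6*(2*129*(-1/54)) = 6*(-43/9) = -86/3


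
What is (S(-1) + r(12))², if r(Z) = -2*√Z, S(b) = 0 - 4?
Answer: 64 + 32*√3 ≈ 119.43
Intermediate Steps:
S(b) = -4
(S(-1) + r(12))² = (-4 - 4*√3)²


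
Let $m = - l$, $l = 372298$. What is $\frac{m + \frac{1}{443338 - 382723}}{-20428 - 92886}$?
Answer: $\frac{22566843269}{6868528110} \approx 3.2855$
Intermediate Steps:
$m = -372298$ ($m = \left(-1\right) 372298 = -372298$)
$\frac{m + \frac{1}{443338 - 382723}}{-20428 - 92886} = \frac{-372298 + \frac{1}{443338 - 382723}}{-20428 - 92886} = \frac{-372298 + \frac{1}{60615}}{-113314} = \left(-372298 + \frac{1}{60615}\right) \left(- \frac{1}{113314}\right) = \left(- \frac{22566843269}{60615}\right) \left(- \frac{1}{113314}\right) = \frac{22566843269}{6868528110}$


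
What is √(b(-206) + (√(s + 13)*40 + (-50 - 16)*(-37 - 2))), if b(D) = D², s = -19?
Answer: √(45010 + 40*I*√6) ≈ 212.16 + 0.231*I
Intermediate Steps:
√(b(-206) + (√(s + 13)*40 + (-50 - 16)*(-37 - 2))) = √((-206)² + (√(-19 + 13)*40 + (-50 - 16)*(-37 - 2))) = √(42436 + (√(-6)*40 - 66*(-39))) = √(42436 + ((I*√6)*40 + 2574)) = √(42436 + (40*I*√6 + 2574)) = √(42436 + (2574 + 40*I*√6)) = √(45010 + 40*I*√6)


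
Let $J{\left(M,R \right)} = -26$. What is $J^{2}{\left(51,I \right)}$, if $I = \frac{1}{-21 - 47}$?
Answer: $676$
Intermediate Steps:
$I = - \frac{1}{68}$ ($I = \frac{1}{-68} = - \frac{1}{68} \approx -0.014706$)
$J^{2}{\left(51,I \right)} = \left(-26\right)^{2} = 676$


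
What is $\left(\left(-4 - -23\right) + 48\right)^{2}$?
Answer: $4489$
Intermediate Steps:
$\left(\left(-4 - -23\right) + 48\right)^{2} = \left(\left(-4 + 23\right) + 48\right)^{2} = \left(19 + 48\right)^{2} = 67^{2} = 4489$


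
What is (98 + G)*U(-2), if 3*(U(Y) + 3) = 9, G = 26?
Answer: 0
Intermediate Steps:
U(Y) = 0 (U(Y) = -3 + (⅓)*9 = -3 + 3 = 0)
(98 + G)*U(-2) = (98 + 26)*0 = 124*0 = 0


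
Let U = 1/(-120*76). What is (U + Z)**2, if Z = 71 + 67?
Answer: 1583970756481/83174400 ≈ 19044.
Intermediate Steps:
U = -1/9120 (U = -1/120*1/76 = -1/9120 ≈ -0.00010965)
Z = 138
(U + Z)**2 = (-1/9120 + 138)**2 = (1258559/9120)**2 = 1583970756481/83174400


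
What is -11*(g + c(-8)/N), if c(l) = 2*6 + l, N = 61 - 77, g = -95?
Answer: 4191/4 ≈ 1047.8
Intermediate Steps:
N = -16
c(l) = 12 + l
-11*(g + c(-8)/N) = -11*(-95 + (12 - 8)/(-16)) = -11*(-95 + 4*(-1/16)) = -11*(-95 - 1/4) = -11*(-381/4) = 4191/4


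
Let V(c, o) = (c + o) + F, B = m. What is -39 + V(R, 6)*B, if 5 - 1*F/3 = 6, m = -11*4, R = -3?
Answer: -39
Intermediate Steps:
m = -44
F = -3 (F = 15 - 3*6 = 15 - 18 = -3)
B = -44
V(c, o) = -3 + c + o (V(c, o) = (c + o) - 3 = -3 + c + o)
-39 + V(R, 6)*B = -39 + (-3 - 3 + 6)*(-44) = -39 + 0*(-44) = -39 + 0 = -39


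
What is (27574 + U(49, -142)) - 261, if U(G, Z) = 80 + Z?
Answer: 27251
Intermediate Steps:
(27574 + U(49, -142)) - 261 = (27574 + (80 - 142)) - 261 = (27574 - 62) - 261 = 27512 - 261 = 27251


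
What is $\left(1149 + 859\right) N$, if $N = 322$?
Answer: $646576$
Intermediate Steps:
$\left(1149 + 859\right) N = \left(1149 + 859\right) 322 = 2008 \cdot 322 = 646576$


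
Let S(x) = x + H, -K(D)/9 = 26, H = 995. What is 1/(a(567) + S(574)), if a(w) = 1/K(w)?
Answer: 234/367145 ≈ 0.00063735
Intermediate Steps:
K(D) = -234 (K(D) = -9*26 = -234)
a(w) = -1/234 (a(w) = 1/(-234) = -1/234)
S(x) = 995 + x (S(x) = x + 995 = 995 + x)
1/(a(567) + S(574)) = 1/(-1/234 + (995 + 574)) = 1/(-1/234 + 1569) = 1/(367145/234) = 234/367145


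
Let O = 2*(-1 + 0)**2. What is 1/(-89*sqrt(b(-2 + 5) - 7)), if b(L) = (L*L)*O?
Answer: -sqrt(11)/979 ≈ -0.0033878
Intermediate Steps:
O = 2 (O = 2*(-1)**2 = 2*1 = 2)
b(L) = 2*L**2 (b(L) = (L*L)*2 = L**2*2 = 2*L**2)
1/(-89*sqrt(b(-2 + 5) - 7)) = 1/(-89*sqrt(2*(-2 + 5)**2 - 7)) = 1/(-89*sqrt(2*3**2 - 7)) = 1/(-89*sqrt(2*9 - 7)) = 1/(-89*sqrt(18 - 7)) = 1/(-89*sqrt(11)) = -sqrt(11)/979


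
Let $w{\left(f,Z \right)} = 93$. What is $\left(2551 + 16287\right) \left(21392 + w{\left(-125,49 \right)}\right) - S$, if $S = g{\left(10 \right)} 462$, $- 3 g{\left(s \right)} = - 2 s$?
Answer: $404731350$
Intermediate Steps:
$g{\left(s \right)} = \frac{2 s}{3}$ ($g{\left(s \right)} = - \frac{\left(-2\right) s}{3} = \frac{2 s}{3}$)
$S = 3080$ ($S = \frac{2}{3} \cdot 10 \cdot 462 = \frac{20}{3} \cdot 462 = 3080$)
$\left(2551 + 16287\right) \left(21392 + w{\left(-125,49 \right)}\right) - S = \left(2551 + 16287\right) \left(21392 + 93\right) - 3080 = 18838 \cdot 21485 - 3080 = 404734430 - 3080 = 404731350$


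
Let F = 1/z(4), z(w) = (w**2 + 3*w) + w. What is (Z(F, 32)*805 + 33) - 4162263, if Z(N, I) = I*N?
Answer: -4161425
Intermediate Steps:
z(w) = w**2 + 4*w
F = 1/32 (F = 1/(4*(4 + 4)) = 1/(4*8) = 1/32 ≈ 0.031250)
(Z(F, 32)*805 + 33) - 4162263 = ((32*(1/32))*805 + 33) - 4162263 = (1*805 + 33) - 4162263 = (805 + 33) - 4162263 = 838 - 4162263 = -4161425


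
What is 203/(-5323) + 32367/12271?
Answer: 169798528/65318533 ≈ 2.5995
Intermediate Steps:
203/(-5323) + 32367/12271 = 203*(-1/5323) + 32367*(1/12271) = -203/5323 + 32367/12271 = 169798528/65318533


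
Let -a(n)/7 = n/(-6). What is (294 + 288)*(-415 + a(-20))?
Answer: -255110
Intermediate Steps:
a(n) = 7*n/6 (a(n) = -7*n/(-6) = -7*n*(-1)/6 = -(-7)*n/6 = 7*n/6)
(294 + 288)*(-415 + a(-20)) = (294 + 288)*(-415 + (7/6)*(-20)) = 582*(-415 - 70/3) = 582*(-1315/3) = -255110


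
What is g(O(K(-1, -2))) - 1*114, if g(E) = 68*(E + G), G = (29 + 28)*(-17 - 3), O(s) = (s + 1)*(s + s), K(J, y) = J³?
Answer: -77634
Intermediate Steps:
O(s) = 2*s*(1 + s) (O(s) = (1 + s)*(2*s) = 2*s*(1 + s))
G = -1140 (G = 57*(-20) = -1140)
g(E) = -77520 + 68*E (g(E) = 68*(E - 1140) = 68*(-1140 + E) = -77520 + 68*E)
g(O(K(-1, -2))) - 1*114 = (-77520 + 68*(2*(-1)³*(1 + (-1)³))) - 1*114 = (-77520 + 68*(2*(-1)*(1 - 1))) - 114 = (-77520 + 68*(2*(-1)*0)) - 114 = (-77520 + 68*0) - 114 = (-77520 + 0) - 114 = -77520 - 114 = -77634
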